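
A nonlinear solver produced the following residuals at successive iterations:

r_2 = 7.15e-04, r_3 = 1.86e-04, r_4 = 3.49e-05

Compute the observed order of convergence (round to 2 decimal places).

1.24

p ≈ ln(r_4/r_3) / ln(r_3/r_2)
  = ln(3.49e-05/1.86e-04) / ln(1.86e-04/7.15e-04)
  = ln(0.187634) / ln(0.26014)
  = -1.67326 / -1.34654 ≈ 1.24264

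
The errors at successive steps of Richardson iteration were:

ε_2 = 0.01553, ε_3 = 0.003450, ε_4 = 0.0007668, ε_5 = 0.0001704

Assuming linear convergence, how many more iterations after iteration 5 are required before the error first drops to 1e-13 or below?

Rate ρ ≈ ε_5/ε_4 = 0.0001704/0.0007668 = 0.2222.
After j more steps, ε_{5+j} ≈ 0.0001704·ρ^j; need ρ^j ≤ 1e-13/0.0001704 = 5.86854e-10.
j ≥ ln(5.86854e-10)/ln(0.2222) = -21.2562/-1.50418 = 14.131.
So 15 more iterations are needed.

15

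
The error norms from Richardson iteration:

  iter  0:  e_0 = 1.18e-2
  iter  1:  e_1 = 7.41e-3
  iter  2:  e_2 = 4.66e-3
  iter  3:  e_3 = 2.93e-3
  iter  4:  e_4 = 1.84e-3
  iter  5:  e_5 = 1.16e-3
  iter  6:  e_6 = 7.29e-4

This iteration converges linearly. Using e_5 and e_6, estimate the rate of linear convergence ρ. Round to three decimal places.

0.628

ρ ≈ e_6/e_5 = 7.29e-4/1.16e-3 = 0.62845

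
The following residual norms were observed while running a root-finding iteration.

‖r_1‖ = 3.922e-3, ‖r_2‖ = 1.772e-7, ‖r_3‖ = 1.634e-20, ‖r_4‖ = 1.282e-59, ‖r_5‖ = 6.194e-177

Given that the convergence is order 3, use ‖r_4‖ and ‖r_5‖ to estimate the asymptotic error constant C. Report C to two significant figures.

C ≈ ‖r_5‖ / ‖r_4‖^3
  = 6.194e-177 / (1.282e-59)^3
  = 6.194e-177 / 2.107e-177 ≈ 2.9397

2.9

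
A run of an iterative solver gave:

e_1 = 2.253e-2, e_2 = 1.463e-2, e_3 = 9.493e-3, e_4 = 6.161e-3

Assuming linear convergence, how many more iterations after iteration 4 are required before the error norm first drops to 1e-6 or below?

21

Rate ρ ≈ e_4/e_3 = 6.161e-3/9.493e-3 = 0.6490.
After j more steps, e_{4+j} ≈ 6.161e-3·ρ^j; need ρ^j ≤ 1e-6/6.161e-3 = 0.000162311.
j ≥ ln(0.000162311)/ln(0.6490) = -8.7260/-0.43232 = 20.184.
So 21 more iterations are needed.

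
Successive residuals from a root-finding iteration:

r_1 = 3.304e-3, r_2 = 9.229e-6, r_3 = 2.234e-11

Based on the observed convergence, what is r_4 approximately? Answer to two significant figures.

1.0e-23

First estimate the order: p ≈ ln(r_3/r_2) / ln(r_2/r_1) = ln(2.234e-11/9.229e-6)/ln(9.229e-6/3.304e-3) = ln(2.42063e-06)/ln(0.00279328) ≈ 2.1990.
Then r_4 ≈ r_3·(r_3/r_2)^p = 2.234e-11·(2.42063e-06)^2.1990 = 2.234e-11·4.4695e-13 ≈ 9.985e-24.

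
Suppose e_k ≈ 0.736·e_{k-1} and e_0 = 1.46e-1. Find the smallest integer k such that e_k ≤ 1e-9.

After k steps, e_k ≈ 1.46e-1·0.736^k.
Need 0.736^k ≤ 1e-9/1.46e-1 = 6.84932e-09.
k ≥ ln(6.84932e-09)/ln(0.736) = -18.7991/-0.30653 = 61.329.
Smallest integer k = 62.

62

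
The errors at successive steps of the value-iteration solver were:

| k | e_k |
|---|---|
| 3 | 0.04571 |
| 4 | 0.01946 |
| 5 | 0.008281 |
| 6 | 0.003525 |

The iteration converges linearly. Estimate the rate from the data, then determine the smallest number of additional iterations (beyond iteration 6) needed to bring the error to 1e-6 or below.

Rate ρ ≈ e_6/e_5 = 0.003525/0.008281 = 0.4257.
After j more steps, e_{6+j} ≈ 0.003525·ρ^j; need ρ^j ≤ 1e-6/0.003525 = 0.000283688.
j ≥ ln(0.000283688)/ln(0.4257) = -8.1676/-0.85402 = 9.564.
So 10 more iterations are needed.

10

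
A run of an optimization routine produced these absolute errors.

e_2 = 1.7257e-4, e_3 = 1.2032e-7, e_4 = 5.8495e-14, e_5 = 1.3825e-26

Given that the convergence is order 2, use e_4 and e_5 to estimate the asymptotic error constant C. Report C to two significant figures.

C ≈ e_5 / e_4^2
  = 1.3825e-26 / (5.8495e-14)^2
  = 1.3825e-26 / 3.42167e-27 ≈ 4.0404

4.0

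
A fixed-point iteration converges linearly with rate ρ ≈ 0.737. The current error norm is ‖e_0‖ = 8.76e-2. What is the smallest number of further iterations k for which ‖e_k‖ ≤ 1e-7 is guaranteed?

45

After k steps, ‖e_k‖ ≈ 8.76e-2·0.737^k.
Need 0.737^k ≤ 1e-7/8.76e-2 = 1.14155e-06.
k ≥ ln(1.14155e-06)/ln(0.737) = -13.6831/-0.30517 = 44.838.
Smallest integer k = 45.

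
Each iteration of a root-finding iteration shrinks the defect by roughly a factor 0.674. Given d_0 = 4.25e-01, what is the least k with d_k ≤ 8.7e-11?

After k steps, d_k ≈ 4.25e-01·0.674^k.
Need 0.674^k ≤ 8.7e-11/4.25e-01 = 2.04706e-10.
k ≥ ln(2.04706e-10)/ln(0.674) = -22.3094/-0.39453 = 56.547.
Smallest integer k = 57.

57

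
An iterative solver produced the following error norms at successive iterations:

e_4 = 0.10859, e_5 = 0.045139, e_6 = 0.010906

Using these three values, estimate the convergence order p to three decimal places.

p ≈ ln(e_6/e_5) / ln(e_5/e_4)
  = ln(0.010906/0.045139) / ln(0.045139/0.10859)
  = ln(0.241609) / ln(0.415683)
  = -1.420435 / -0.877832 ≈ 1.618117

1.618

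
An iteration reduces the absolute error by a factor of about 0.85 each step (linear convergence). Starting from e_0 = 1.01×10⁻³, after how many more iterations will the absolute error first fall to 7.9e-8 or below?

After k steps, e_k ≈ 1.01×10⁻³·0.85^k.
Need 0.85^k ≤ 7.9e-8/1.01×10⁻³ = 7.82178e-05.
k ≥ ln(7.82178e-05)/ln(0.85) = -9.4560/-0.16252 = 58.184.
Smallest integer k = 59.

59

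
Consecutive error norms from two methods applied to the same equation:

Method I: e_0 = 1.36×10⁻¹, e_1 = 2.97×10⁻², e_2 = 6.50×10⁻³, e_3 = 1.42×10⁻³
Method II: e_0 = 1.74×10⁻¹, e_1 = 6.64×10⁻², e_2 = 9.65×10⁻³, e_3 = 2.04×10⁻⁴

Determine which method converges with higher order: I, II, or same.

II

Method I: p ≈ ln(1.42×10⁻³/6.50×10⁻³)/ln(6.50×10⁻³/2.97×10⁻²) ≈ 1.00.
Method II: p ≈ ln(2.04×10⁻⁴/9.65×10⁻³)/ln(9.65×10⁻³/6.64×10⁻²) ≈ 2.00.
Method II has the higher order (≈2.0 vs ≈1.0).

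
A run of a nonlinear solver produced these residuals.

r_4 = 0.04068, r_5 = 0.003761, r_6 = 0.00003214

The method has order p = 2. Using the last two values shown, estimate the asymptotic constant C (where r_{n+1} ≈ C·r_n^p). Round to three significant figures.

2.27

C ≈ r_6 / r_5^2
  = 0.00003214 / (0.003761)^2
  = 0.00003214 / 1.41451e-05 ≈ 2.2722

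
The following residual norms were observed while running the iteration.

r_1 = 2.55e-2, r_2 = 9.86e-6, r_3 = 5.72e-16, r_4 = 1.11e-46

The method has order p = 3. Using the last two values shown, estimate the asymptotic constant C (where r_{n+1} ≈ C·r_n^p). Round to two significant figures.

0.59

C ≈ r_4 / r_3^3
  = 1.11e-46 / (5.72e-16)^3
  = 1.11e-46 / 1.87149e-46 ≈ 0.59311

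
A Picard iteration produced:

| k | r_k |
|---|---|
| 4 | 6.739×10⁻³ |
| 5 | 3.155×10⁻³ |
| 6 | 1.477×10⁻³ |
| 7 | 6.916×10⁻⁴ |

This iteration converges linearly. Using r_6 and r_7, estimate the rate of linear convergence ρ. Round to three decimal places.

0.468

ρ ≈ r_7/r_6 = 6.916×10⁻⁴/1.477×10⁻³ = 0.46825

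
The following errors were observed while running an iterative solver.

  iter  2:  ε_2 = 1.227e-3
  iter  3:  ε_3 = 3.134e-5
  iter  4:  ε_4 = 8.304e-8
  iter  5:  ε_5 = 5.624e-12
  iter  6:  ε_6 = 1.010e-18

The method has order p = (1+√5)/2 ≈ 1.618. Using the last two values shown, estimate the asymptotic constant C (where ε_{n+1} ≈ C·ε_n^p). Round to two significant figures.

C ≈ ε_6 / ε_5^1.618
  = 1.010e-18 / (5.624e-12)^1.618
  = 1.010e-18 / 6.27442e-19 ≈ 1.6097

1.6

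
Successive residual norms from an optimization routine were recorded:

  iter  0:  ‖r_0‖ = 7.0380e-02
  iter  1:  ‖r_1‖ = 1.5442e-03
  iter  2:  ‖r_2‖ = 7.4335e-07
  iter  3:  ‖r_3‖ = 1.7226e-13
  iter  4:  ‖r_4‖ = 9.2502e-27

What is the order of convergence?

2

Consecutive ratios: ‖r_4‖/‖r_3‖ = 9.2502e-27/1.7226e-13 = 5.36991e-14, ‖r_3‖/‖r_2‖ = 1.7226e-13/7.4335e-07 = 2.31735e-07.
p ≈ ln(5.36991e-14)/ln(2.31735e-07) = -30.5554/-15.2777 ≈ 2.00.
So the convergence is quadratic (order 2).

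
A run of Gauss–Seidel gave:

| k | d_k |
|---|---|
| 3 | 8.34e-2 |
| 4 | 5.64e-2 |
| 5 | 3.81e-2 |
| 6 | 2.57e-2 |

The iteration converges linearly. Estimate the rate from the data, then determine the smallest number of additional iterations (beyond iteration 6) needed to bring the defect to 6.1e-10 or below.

Rate ρ ≈ d_6/d_5 = 2.57e-2/3.81e-2 = 0.6745.
After j more steps, d_{6+j} ≈ 2.57e-2·ρ^j; need ρ^j ≤ 6.1e-10/2.57e-2 = 2.37354e-08.
j ≥ ln(2.37354e-08)/ln(0.6745) = -17.5563/-0.39378 = 44.584.
So 45 more iterations are needed.

45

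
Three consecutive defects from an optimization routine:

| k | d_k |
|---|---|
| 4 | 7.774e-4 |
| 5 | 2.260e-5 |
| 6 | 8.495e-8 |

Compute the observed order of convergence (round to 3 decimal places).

1.578

p ≈ ln(d_6/d_5) / ln(d_5/d_4)
  = ln(8.495e-8/2.260e-5) / ln(2.260e-5/7.774e-4)
  = ln(0.00375885) / ln(0.0290713)
  = -5.583642 / -3.538004 ≈ 1.578190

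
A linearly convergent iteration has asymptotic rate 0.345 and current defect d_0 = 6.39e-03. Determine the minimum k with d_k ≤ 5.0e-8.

After k steps, d_k ≈ 6.39e-03·0.345^k.
Need 0.345^k ≤ 5.0e-8/6.39e-03 = 7.82473e-06.
k ≥ ln(7.82473e-06)/ln(0.345) = -11.7582/-1.06421 = 11.049.
Smallest integer k = 12.

12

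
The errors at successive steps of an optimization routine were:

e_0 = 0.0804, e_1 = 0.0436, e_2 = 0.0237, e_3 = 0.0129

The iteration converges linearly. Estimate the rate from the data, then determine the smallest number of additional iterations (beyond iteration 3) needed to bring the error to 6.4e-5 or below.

9

Rate ρ ≈ e_3/e_2 = 0.0129/0.0237 = 0.5443.
After j more steps, e_{3+j} ≈ 0.0129·ρ^j; need ρ^j ≤ 6.4e-5/0.0129 = 0.00496124.
j ≥ ln(0.00496124)/ln(0.5443) = -5.3061/-0.60825 = 8.724.
So 9 more iterations are needed.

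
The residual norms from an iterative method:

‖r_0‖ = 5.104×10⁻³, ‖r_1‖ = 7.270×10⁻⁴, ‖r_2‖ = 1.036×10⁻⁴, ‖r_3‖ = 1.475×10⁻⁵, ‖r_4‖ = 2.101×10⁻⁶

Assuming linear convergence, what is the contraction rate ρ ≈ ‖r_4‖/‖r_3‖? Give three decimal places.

0.142

ρ ≈ ‖r_4‖/‖r_3‖ = 2.101×10⁻⁶/1.475×10⁻⁵ = 0.14244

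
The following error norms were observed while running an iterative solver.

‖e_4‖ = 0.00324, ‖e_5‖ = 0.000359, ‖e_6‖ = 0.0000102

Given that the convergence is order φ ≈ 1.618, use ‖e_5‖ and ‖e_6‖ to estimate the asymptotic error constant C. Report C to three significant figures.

3.82

C ≈ ‖e_6‖ / ‖e_5‖^1.618
  = 0.0000102 / (0.000359)^1.618
  = 0.0000102 / 2.66774e-06 ≈ 3.8235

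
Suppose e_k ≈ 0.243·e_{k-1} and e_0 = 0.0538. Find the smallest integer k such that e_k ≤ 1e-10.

After k steps, e_k ≈ 0.0538·0.243^k.
Need 0.243^k ≤ 1e-10/0.0538 = 1.85874e-09.
k ≥ ln(1.85874e-09)/ln(0.243) = -20.1034/-1.41469 = 14.210.
Smallest integer k = 15.

15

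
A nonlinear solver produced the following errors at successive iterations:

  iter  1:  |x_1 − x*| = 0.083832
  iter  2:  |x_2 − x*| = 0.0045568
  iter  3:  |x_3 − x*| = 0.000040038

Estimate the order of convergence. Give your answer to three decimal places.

1.626

p ≈ ln(|x_3 − x*|/|x_2 − x*|) / ln(|x_2 − x*|/|x_1 − x*|)
  = ln(0.000040038/0.0045568) / ln(0.0045568/0.083832)
  = ln(0.00878643) / ln(0.0543563)
  = -4.734547 / -2.912195 ≈ 1.625766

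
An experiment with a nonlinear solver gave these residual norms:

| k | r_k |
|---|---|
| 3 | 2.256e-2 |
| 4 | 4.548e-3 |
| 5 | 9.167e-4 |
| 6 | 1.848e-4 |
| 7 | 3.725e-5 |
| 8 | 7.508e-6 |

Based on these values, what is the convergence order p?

Consecutive ratios: r_8/r_7 = 7.508e-6/3.725e-5 = 0.201557, r_7/r_6 = 3.725e-5/1.848e-4 = 0.201569.
p ≈ ln(0.201557)/ln(0.201569) = -1.6017/-1.6016 ≈ 1.00.
So the convergence is linear (order 1).

1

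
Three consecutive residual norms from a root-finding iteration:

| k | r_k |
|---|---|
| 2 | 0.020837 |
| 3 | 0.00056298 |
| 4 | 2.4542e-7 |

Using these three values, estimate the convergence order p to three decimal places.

p ≈ ln(r_4/r_3) / ln(r_3/r_2)
  = ln(2.4542e-7/0.00056298) / ln(0.00056298/0.020837)
  = ln(0.00043593) / ln(0.0270183)
  = -7.738029 / -3.611241 ≈ 2.142762

2.143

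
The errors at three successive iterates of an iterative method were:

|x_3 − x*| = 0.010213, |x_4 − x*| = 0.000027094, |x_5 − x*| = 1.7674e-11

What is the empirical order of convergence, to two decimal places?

2.40

p ≈ ln(|x_5 − x*|/|x_4 − x*|) / ln(|x_4 − x*|/|x_3 − x*|)
  = ln(1.7674e-11/0.000027094) / ln(0.000027094/0.010213)
  = ln(6.52322e-07) / ln(0.00265289)
  = -14.24273 / -5.93211 ≈ 2.40096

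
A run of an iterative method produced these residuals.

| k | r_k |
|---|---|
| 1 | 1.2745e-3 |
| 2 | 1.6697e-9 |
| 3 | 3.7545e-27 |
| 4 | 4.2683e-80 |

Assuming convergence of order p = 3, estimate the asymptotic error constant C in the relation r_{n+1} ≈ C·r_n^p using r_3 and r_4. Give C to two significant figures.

C ≈ r_4 / r_3^3
  = 4.2683e-80 / (3.7545e-27)^3
  = 4.2683e-80 / 5.29244e-80 ≈ 0.80649

0.81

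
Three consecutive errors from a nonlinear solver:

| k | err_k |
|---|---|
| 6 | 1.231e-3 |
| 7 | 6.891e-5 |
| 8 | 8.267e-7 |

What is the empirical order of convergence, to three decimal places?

1.534

p ≈ ln(err_8/err_7) / ln(err_7/err_6)
  = ln(8.267e-7/6.891e-5) / ln(6.891e-5/1.231e-3)
  = ln(0.0119968) / ln(0.0559789)
  = -4.423115 / -2.882780 ≈ 1.534323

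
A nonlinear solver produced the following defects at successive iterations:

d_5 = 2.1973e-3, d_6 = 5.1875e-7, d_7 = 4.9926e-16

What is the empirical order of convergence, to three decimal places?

2.486

p ≈ ln(d_7/d_6) / ln(d_6/d_5)
  = ln(4.9926e-16/5.1875e-7) / ln(5.1875e-7/2.1973e-3)
  = ln(9.62429e-10) / ln(0.000236085)
  = -20.761561 / -8.351319 ≈ 2.486022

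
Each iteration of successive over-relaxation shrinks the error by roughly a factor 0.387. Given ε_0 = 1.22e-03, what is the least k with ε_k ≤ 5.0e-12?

21

After k steps, ε_k ≈ 1.22e-03·0.387^k.
Need 0.387^k ≤ 5.0e-12/1.22e-03 = 4.09836e-09.
k ≥ ln(4.09836e-09)/ln(0.387) = -19.3127/-0.94933 = 20.344.
Smallest integer k = 21.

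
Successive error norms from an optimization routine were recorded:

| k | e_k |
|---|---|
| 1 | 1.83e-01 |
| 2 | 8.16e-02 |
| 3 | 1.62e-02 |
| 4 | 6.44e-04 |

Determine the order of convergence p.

2

Consecutive ratios: e_4/e_3 = 6.44e-04/1.62e-02 = 0.0397531, e_3/e_2 = 1.62e-02/8.16e-02 = 0.198529.
p ≈ ln(0.0397531)/ln(0.198529) = -3.2251/-1.6168 ≈ 1.99.
So the convergence is quadratic (order 2).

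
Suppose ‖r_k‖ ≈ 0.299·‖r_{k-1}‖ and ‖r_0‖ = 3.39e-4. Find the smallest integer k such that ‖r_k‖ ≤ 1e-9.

After k steps, ‖r_k‖ ≈ 3.39e-4·0.299^k.
Need 0.299^k ≤ 1e-9/3.39e-4 = 2.94985e-06.
k ≥ ln(2.94985e-06)/ln(0.299) = -12.7338/-1.20731 = 10.547.
Smallest integer k = 11.

11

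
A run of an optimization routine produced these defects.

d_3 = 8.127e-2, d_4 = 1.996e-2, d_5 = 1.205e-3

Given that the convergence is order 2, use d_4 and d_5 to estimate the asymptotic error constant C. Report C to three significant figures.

3.02

C ≈ d_5 / d_4^2
  = 1.205e-3 / (1.996e-2)^2
  = 1.205e-3 / 0.000398402 ≈ 3.0246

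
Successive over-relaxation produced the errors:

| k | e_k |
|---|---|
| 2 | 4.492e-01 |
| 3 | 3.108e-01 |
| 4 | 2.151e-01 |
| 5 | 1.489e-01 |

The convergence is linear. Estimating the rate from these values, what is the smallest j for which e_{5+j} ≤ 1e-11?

64

Rate ρ ≈ e_5/e_4 = 1.489e-01/2.151e-01 = 0.6922.
After j more steps, e_{5+j} ≈ 1.489e-01·ρ^j; need ρ^j ≤ 1e-11/1.489e-01 = 6.71592e-11.
j ≥ ln(6.71592e-11)/ln(0.6922) = -23.4240/-0.36788 = 63.673.
So 64 more iterations are needed.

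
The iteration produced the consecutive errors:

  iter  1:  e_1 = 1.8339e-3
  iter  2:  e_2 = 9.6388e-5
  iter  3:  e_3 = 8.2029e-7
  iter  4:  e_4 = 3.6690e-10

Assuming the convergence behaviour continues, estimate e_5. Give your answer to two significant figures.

First estimate the order: p ≈ ln(e_4/e_3) / ln(e_3/e_2) = ln(3.6690e-10/8.2029e-7)/ln(8.2029e-7/9.6388e-5) = ln(0.000447281)/ln(0.00851029) ≈ 1.6180.
Then e_5 ≈ e_4·(e_4/e_3)^p = 3.6690e-10·(0.000447281)^1.6180 = 3.6690e-10·3.80749e-06 ≈ 1.397e-15.

1.4e-15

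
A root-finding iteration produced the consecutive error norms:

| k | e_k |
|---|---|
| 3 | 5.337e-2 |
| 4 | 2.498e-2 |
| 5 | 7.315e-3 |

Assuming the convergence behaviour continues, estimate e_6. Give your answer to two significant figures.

First estimate the order: p ≈ ln(e_5/e_4) / ln(e_4/e_3) = ln(7.315e-3/2.498e-2)/ln(2.498e-2/5.337e-2) = ln(0.292834)/ln(0.468053) ≈ 1.6177.
Then e_6 ≈ e_5·(e_5/e_4)^p = 7.315e-3·(0.292834)^1.6177 = 7.315e-3·0.137137 ≈ 0.001003.

1.0e-3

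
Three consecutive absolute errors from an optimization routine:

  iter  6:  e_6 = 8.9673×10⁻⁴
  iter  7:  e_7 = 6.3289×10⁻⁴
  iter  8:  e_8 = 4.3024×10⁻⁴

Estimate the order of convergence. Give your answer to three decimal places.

1.108

p ≈ ln(e_8/e_7) / ln(e_7/e_6)
  = ln(4.3024×10⁻⁴/6.3289×10⁻⁴) / ln(6.3289×10⁻⁴/8.9673×10⁻⁴)
  = ln(0.679802) / ln(0.705775)
  = -0.385954 / -0.348459 ≈ 1.107602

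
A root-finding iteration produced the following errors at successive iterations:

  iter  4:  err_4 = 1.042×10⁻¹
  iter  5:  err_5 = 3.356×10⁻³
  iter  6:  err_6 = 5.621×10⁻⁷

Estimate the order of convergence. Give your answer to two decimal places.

p ≈ ln(err_6/err_5) / ln(err_5/err_4)
  = ln(5.621×10⁻⁷/3.356×10⁻³) / ln(3.356×10⁻³/1.042×10⁻¹)
  = ln(0.000167491) / ln(0.0322073)
  = -8.69458 / -3.43556 ≈ 2.53076

2.53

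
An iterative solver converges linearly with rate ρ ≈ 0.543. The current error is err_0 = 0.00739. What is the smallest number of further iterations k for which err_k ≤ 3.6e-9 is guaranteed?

24

After k steps, err_k ≈ 0.00739·0.543^k.
Need 0.543^k ≤ 3.6e-9/0.00739 = 4.87145e-07.
k ≥ ln(4.87145e-07)/ln(0.543) = -14.5347/-0.61065 = 23.802.
Smallest integer k = 24.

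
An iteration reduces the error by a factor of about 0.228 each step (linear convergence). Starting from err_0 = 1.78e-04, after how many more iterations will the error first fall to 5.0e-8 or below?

After k steps, err_k ≈ 1.78e-04·0.228^k.
Need 0.228^k ≤ 5.0e-8/1.78e-04 = 0.000280899.
k ≥ ln(0.000280899)/ln(0.228) = -8.1775/-1.47841 = 5.531.
Smallest integer k = 6.

6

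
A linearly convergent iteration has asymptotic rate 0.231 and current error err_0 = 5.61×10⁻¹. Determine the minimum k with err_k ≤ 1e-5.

8

After k steps, err_k ≈ 5.61×10⁻¹·0.231^k.
Need 0.231^k ≤ 1e-5/5.61×10⁻¹ = 1.78253e-05.
k ≥ ln(1.78253e-05)/ln(0.231) = -10.9349/-1.46534 = 7.462.
Smallest integer k = 8.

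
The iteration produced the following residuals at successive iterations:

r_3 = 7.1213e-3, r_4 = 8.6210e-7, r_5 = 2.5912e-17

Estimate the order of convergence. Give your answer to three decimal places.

p ≈ ln(r_5/r_4) / ln(r_4/r_3)
  = ln(2.5912e-17/8.6210e-7) / ln(8.6210e-7/7.1213e-3)
  = ln(3.00568e-11) / ln(0.000121059)
  = -24.227932 / -9.019233 ≈ 2.686252

2.686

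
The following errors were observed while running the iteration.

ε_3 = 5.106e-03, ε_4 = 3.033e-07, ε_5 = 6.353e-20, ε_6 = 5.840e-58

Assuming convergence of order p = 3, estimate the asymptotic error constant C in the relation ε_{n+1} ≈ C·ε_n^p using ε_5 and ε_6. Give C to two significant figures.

2.3

C ≈ ε_6 / ε_5^3
  = 5.840e-58 / (6.353e-20)^3
  = 5.840e-58 / 2.56411e-58 ≈ 2.2776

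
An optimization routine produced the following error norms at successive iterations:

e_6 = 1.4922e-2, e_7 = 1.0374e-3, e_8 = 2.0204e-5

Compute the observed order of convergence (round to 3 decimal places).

1.477

p ≈ ln(e_8/e_7) / ln(e_7/e_6)
  = ln(2.0204e-5/1.0374e-3) / ln(1.0374e-3/1.4922e-2)
  = ln(0.0194756) / ln(0.0695215)
  = -3.938593 / -2.666119 ≈ 1.477276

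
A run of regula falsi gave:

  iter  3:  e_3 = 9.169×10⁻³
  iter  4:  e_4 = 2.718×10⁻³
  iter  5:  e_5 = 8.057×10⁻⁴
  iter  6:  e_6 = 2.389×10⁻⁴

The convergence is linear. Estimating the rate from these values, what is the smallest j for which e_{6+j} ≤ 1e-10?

Rate ρ ≈ e_6/e_5 = 2.389×10⁻⁴/8.057×10⁻⁴ = 0.2965.
After j more steps, e_{6+j} ≈ 2.389×10⁻⁴·ρ^j; need ρ^j ≤ 1e-10/2.389×10⁻⁴ = 4.18585e-07.
j ≥ ln(4.18585e-07)/ln(0.2965) = -14.6864/-1.21571 = 12.081.
So 13 more iterations are needed.

13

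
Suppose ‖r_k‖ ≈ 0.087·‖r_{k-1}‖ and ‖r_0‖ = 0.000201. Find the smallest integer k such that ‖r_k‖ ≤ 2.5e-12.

8

After k steps, ‖r_k‖ ≈ 0.000201·0.087^k.
Need 0.087^k ≤ 2.5e-12/0.000201 = 1.24378e-08.
k ≥ ln(1.24378e-08)/ln(0.087) = -18.2025/-2.44185 = 7.454.
Smallest integer k = 8.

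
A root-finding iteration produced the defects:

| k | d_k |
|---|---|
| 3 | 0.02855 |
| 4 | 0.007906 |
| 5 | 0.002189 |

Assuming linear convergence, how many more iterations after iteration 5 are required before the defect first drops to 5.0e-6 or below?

5

Rate ρ ≈ d_5/d_4 = 0.002189/0.007906 = 0.2769.
After j more steps, d_{5+j} ≈ 0.002189·ρ^j; need ρ^j ≤ 5.0e-6/0.002189 = 0.00228415.
j ≥ ln(0.00228415)/ln(0.2769) = -6.0818/-1.28410 = 4.736.
So 5 more iterations are needed.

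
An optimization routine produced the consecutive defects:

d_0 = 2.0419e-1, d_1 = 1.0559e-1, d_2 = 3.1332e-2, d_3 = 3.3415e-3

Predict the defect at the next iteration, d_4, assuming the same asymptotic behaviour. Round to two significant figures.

First estimate the order: p ≈ ln(d_3/d_2) / ln(d_2/d_1) = ln(3.3415e-3/3.1332e-2)/ln(3.1332e-2/1.0559e-1) = ln(0.106648)/ln(0.296733) ≈ 1.8423.
Then d_4 ≈ d_3·(d_3/d_2)^p = 3.3415e-3·(0.106648)^1.8423 = 3.3415e-3·0.0161882 ≈ 5.409e-05.

5.4e-5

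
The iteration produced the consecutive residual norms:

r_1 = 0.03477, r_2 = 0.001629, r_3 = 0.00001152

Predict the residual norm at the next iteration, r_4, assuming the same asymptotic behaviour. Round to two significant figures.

First estimate the order: p ≈ ln(r_3/r_2) / ln(r_2/r_1) = ln(0.00001152/0.001629)/ln(0.001629/0.03477) = ln(0.00707182)/ln(0.0468507) ≈ 1.6178.
Then r_4 ≈ r_3·(r_3/r_2)^p = 0.00001152·(0.00707182)^1.6178 = 0.00001152·0.000331873 ≈ 3.823e-09.

3.8e-9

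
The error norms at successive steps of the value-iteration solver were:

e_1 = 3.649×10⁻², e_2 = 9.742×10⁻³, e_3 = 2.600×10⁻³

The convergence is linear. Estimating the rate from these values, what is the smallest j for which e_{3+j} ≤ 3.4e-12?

16

Rate ρ ≈ e_3/e_2 = 2.600×10⁻³/9.742×10⁻³ = 0.2669.
After j more steps, e_{3+j} ≈ 2.600×10⁻³·ρ^j; need ρ^j ≤ 3.4e-12/2.600×10⁻³ = 1.30769e-09.
j ≥ ln(1.30769e-09)/ln(0.2669) = -20.4550/-1.32088 = 15.486.
So 16 more iterations are needed.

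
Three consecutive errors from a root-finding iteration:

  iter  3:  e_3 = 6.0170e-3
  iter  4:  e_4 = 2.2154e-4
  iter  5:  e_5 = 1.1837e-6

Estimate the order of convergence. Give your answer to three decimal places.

p ≈ ln(e_5/e_4) / ln(e_4/e_3)
  = ln(1.1837e-6/2.2154e-4) / ln(2.2154e-4/6.0170e-3)
  = ln(0.00534305) / ln(0.036819)
  = -5.231959 / -3.301741 ≈ 1.584606

1.585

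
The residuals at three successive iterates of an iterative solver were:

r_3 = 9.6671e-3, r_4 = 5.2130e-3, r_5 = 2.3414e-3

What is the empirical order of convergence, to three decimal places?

p ≈ ln(r_5/r_4) / ln(r_4/r_3)
  = ln(2.3414e-3/5.2130e-3) / ln(5.2130e-3/9.6671e-3)
  = ln(0.449146) / ln(0.539252)
  = -0.800407 / -0.617572 ≈ 1.296055

1.296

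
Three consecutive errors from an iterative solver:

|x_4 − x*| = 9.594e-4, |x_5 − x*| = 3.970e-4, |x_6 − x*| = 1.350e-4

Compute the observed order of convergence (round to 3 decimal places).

p ≈ ln(|x_6 − x*|/|x_5 − x*|) / ln(|x_5 − x*|/|x_4 − x*|)
  = ln(1.350e-4/3.970e-4) / ln(3.970e-4/9.594e-4)
  = ln(0.34005) / ln(0.4138)
  = -1.078663 / -0.882373 ≈ 1.222457

1.222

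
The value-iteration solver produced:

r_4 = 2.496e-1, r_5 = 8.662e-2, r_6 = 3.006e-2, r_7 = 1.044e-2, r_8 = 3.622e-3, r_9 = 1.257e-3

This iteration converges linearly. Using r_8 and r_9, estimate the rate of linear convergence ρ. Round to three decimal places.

0.347

ρ ≈ r_9/r_8 = 1.257e-3/3.622e-3 = 0.34705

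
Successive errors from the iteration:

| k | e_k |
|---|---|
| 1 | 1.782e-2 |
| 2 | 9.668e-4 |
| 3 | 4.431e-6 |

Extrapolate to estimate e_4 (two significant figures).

2.1e-10

First estimate the order: p ≈ ln(e_3/e_2) / ln(e_2/e_1) = ln(4.431e-6/9.668e-4)/ln(9.668e-4/1.782e-2) = ln(0.00458316)/ln(0.0542536) ≈ 1.8480.
Then e_4 ≈ e_3·(e_3/e_2)^p = 4.431e-6·(0.00458316)^1.8480 = 4.431e-6·4.76248e-05 ≈ 2.11e-10.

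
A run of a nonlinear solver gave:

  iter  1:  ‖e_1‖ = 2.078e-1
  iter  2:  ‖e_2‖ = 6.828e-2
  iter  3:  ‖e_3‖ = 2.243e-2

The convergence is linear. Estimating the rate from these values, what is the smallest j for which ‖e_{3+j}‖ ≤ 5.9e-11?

18

Rate ρ ≈ ‖e_3‖/‖e_2‖ = 2.243e-2/6.828e-2 = 0.3285.
After j more steps, ‖e_{3+j}‖ ≈ 2.243e-2·ρ^j; need ρ^j ≤ 5.9e-11/2.243e-2 = 2.63041e-09.
j ≥ ln(2.63041e-09)/ln(0.3285) = -19.7561/-1.11322 = 17.747.
So 18 more iterations are needed.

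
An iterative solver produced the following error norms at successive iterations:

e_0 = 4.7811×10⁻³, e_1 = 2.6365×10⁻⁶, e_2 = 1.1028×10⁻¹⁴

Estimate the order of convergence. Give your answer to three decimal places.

2.571

p ≈ ln(e_2/e_1) / ln(e_1/e_0)
  = ln(1.1028×10⁻¹⁴/2.6365×10⁻⁶) / ln(2.6365×10⁻⁶/4.7811×10⁻³)
  = ln(4.18282e-09) / ln(0.000551442)
  = -19.292280 / -7.502974 ≈ 2.571284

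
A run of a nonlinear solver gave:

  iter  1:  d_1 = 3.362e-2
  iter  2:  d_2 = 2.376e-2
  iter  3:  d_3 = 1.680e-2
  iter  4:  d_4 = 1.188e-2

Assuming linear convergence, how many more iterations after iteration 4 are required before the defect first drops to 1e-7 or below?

34

Rate ρ ≈ d_4/d_3 = 1.188e-2/1.680e-2 = 0.7071.
After j more steps, d_{4+j} ≈ 1.188e-2·ρ^j; need ρ^j ≤ 1e-7/1.188e-2 = 8.41751e-06.
j ≥ ln(8.41751e-06)/ln(0.7071) = -11.6852/-0.34658 = 33.716.
So 34 more iterations are needed.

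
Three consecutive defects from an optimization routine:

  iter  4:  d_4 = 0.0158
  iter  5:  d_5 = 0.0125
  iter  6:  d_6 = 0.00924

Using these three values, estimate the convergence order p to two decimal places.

p ≈ ln(d_6/d_5) / ln(d_5/d_4)
  = ln(0.00924/0.0125) / ln(0.0125/0.0158)
  = ln(0.7392) / ln(0.791139)
  = -0.30219 / -0.23428 ≈ 1.28987

1.29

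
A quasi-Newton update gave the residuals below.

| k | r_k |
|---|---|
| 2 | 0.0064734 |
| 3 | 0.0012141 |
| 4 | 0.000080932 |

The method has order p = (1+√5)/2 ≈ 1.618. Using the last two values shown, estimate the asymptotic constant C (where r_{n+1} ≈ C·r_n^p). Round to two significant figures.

C ≈ r_4 / r_3^1.618
  = 0.000080932 / (0.0012141)^1.618
  = 0.000080932 / 1.91568e-05 ≈ 4.2247

4.2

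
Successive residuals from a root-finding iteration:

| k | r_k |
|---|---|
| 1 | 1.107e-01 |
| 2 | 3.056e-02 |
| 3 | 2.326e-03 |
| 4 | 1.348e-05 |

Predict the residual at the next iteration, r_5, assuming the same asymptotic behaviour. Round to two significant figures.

4.5e-10

First estimate the order: p ≈ ln(r_4/r_3) / ln(r_3/r_2) = ln(1.348e-05/2.326e-03)/ln(2.326e-03/3.056e-02) = ln(0.00579536)/ln(0.0761126) ≈ 1.9999.
Then r_5 ≈ r_4·(r_4/r_3)^p = 1.348e-05·(0.00579536)^1.9999 = 1.348e-05·3.36035e-05 ≈ 4.53e-10.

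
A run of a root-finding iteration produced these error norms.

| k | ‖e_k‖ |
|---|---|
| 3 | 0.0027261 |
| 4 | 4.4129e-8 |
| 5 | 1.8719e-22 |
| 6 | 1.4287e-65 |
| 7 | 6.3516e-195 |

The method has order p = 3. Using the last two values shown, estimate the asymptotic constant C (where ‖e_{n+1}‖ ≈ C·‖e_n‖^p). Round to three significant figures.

C ≈ ‖e_7‖ / ‖e_6‖^3
  = 6.3516e-195 / (1.4287e-65)^3
  = 6.3516e-195 / 2.91624e-195 ≈ 2.178

2.18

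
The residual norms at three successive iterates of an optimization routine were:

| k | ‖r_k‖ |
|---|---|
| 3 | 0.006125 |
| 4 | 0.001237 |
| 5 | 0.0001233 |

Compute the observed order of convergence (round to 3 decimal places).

p ≈ ln(‖r_5‖/‖r_4‖) / ln(‖r_4‖/‖r_3‖)
  = ln(0.0001233/0.001237) / ln(0.001237/0.006125)
  = ln(0.0996766) / ln(0.201959)
  = -2.305824 / -1.599691 ≈ 1.441418

1.441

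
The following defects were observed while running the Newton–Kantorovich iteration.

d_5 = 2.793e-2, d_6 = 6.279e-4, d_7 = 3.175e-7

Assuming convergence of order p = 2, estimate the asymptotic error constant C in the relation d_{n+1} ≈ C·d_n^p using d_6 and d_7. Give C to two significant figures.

C ≈ d_7 / d_6^2
  = 3.175e-7 / (6.279e-4)^2
  = 3.175e-7 / 3.94258e-07 ≈ 0.80531

0.81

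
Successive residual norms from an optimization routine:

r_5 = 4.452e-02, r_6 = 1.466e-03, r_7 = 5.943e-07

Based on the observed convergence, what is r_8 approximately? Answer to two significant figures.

First estimate the order: p ≈ ln(r_7/r_6) / ln(r_6/r_5) = ln(5.943e-07/1.466e-03)/ln(1.466e-03/4.452e-02) = ln(0.000405389)/ln(0.032929) ≈ 2.2882.
Then r_8 ≈ r_7·(r_7/r_6)^p = 5.943e-07·(0.000405389)^2.2882 = 5.943e-07·1.73034e-08 ≈ 1.028e-14.

1.0e-14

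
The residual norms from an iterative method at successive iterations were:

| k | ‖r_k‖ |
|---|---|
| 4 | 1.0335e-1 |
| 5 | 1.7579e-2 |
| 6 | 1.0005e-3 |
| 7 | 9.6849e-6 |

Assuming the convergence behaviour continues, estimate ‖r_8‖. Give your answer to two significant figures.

5.3e-9

First estimate the order: p ≈ ln(‖r_7‖/‖r_6‖) / ln(‖r_6‖/‖r_5‖) = ln(9.6849e-6/1.0005e-3)/ln(1.0005e-3/1.7579e-2) = ln(0.00968006)/ln(0.0569145) ≈ 1.6181.
Then ‖r_8‖ ≈ ‖r_7‖·(‖r_7‖/‖r_6‖)^p = 9.6849e-6·(0.00968006)^1.6181 = 9.6849e-6·0.000550743 ≈ 5.334e-09.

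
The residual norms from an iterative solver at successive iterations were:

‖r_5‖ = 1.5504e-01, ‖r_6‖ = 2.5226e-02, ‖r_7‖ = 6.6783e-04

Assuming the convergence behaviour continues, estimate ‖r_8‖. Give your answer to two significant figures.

First estimate the order: p ≈ ln(‖r_7‖/‖r_6‖) / ln(‖r_6‖/‖r_5‖) = ln(6.6783e-04/2.5226e-02)/ln(2.5226e-02/1.5504e-01) = ln(0.0264739)/ln(0.162706) ≈ 2.0000.
Then ‖r_8‖ ≈ ‖r_7‖·(‖r_7‖/‖r_6‖)^p = 6.6783e-04·(0.0264739)^2.0000 = 6.6783e-04·0.000700867 ≈ 4.681e-07.

4.7e-7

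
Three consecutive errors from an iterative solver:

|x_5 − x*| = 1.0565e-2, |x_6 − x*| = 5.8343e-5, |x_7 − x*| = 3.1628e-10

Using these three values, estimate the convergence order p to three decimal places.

p ≈ ln(|x_7 − x*|/|x_6 − x*|) / ln(|x_6 − x*|/|x_5 − x*|)
  = ln(3.1628e-10/5.8343e-5) / ln(5.8343e-5/1.0565e-2)
  = ln(5.42104e-06) / ln(0.00552229)
  = -12.125223 / -5.198963 ≈ 2.332239

2.332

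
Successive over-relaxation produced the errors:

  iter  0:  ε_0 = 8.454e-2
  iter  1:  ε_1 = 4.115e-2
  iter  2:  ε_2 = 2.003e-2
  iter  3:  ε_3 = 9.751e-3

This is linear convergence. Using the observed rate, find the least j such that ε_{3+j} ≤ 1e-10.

26

Rate ρ ≈ ε_3/ε_2 = 9.751e-3/2.003e-2 = 0.4868.
After j more steps, ε_{3+j} ≈ 9.751e-3·ρ^j; need ρ^j ≤ 1e-10/9.751e-3 = 1.02554e-08.
j ≥ ln(1.02554e-08)/ln(0.4868) = -18.3955/-0.71990 = 25.553.
So 26 more iterations are needed.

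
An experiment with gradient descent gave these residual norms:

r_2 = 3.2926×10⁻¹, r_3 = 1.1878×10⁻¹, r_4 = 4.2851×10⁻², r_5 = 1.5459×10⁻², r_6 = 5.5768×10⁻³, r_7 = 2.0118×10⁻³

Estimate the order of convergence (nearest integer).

1

Consecutive ratios: r_7/r_6 = 2.0118×10⁻³/5.5768×10⁻³ = 0.360745, r_6/r_5 = 5.5768×10⁻³/1.5459×10⁻² = 0.360748.
p ≈ ln(0.360745)/ln(0.360748) = -1.0196/-1.0196 ≈ 1.00.
So the convergence is linear (order 1).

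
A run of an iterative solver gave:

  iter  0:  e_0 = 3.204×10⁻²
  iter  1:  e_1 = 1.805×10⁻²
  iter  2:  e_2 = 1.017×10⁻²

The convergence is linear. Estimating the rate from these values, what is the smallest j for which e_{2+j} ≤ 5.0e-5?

Rate ρ ≈ e_2/e_1 = 1.017×10⁻²/1.805×10⁻² = 0.5634.
After j more steps, e_{2+j} ≈ 1.017×10⁻²·ρ^j; need ρ^j ≤ 5.0e-5/1.017×10⁻² = 0.00491642.
j ≥ ln(0.00491642)/ln(0.5634) = -5.3152/-0.57377 = 9.264.
So 10 more iterations are needed.

10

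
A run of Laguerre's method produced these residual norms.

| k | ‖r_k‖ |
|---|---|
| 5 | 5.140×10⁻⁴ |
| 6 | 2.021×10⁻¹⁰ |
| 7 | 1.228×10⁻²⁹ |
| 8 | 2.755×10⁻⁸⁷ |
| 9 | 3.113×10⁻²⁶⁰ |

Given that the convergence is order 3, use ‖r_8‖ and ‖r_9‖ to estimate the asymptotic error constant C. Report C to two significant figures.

C ≈ ‖r_9‖ / ‖r_8‖^3
  = 3.113×10⁻²⁶⁰ / (2.755×10⁻⁸⁷)^3
  = 3.113×10⁻²⁶⁰ / 2.09105e-260 ≈ 1.4887

1.5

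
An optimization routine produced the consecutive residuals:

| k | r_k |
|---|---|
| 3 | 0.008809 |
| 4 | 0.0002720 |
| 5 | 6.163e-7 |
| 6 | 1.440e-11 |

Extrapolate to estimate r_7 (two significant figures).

1.1e-19

First estimate the order: p ≈ ln(r_6/r_5) / ln(r_5/r_4) = ln(1.440e-11/6.163e-7)/ln(6.163e-7/0.0002720) = ln(2.33652e-05)/ln(0.00226581) ≈ 1.7512.
Then r_7 ≈ r_6·(r_6/r_5)^p = 1.440e-11·(2.33652e-05)^1.7512 = 1.440e-11·7.75245e-09 ≈ 1.116e-19.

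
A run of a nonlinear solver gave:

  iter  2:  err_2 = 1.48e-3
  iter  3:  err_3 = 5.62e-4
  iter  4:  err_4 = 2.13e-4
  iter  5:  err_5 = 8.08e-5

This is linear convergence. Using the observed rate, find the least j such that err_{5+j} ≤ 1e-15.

Rate ρ ≈ err_5/err_4 = 8.08e-5/2.13e-4 = 0.3793.
After j more steps, err_{5+j} ≈ 8.08e-5·ρ^j; need ρ^j ≤ 1e-15/8.08e-5 = 1.23762e-11.
j ≥ ln(1.23762e-11)/ln(0.3793) = -25.1152/-0.96943 = 25.907.
So 26 more iterations are needed.

26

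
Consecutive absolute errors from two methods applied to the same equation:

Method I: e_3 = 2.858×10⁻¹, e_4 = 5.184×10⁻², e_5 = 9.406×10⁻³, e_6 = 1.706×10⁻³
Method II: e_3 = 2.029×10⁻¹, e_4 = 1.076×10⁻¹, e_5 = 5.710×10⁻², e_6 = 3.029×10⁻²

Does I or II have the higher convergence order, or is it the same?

Method I: p ≈ ln(1.706×10⁻³/9.406×10⁻³)/ln(9.406×10⁻³/5.184×10⁻²) ≈ 1.00.
Method II: p ≈ ln(3.029×10⁻²/5.710×10⁻²)/ln(5.710×10⁻²/1.076×10⁻¹) ≈ 1.00.
Both orders ≈ 1.0 — effectively the same.

same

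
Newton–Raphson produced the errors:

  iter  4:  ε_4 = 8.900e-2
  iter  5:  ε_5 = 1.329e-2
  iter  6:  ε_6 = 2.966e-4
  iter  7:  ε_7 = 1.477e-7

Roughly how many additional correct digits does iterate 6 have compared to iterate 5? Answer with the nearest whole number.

Digits gained ≈ log₁₀(ε_5/ε_6) = log₁₀(1.329e-2/2.966e-4) = log₁₀(44.8078) ≈ 1.651.

2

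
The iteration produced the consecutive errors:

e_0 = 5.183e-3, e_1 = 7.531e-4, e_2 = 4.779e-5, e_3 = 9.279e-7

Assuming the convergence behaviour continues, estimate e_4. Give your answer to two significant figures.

First estimate the order: p ≈ ln(e_3/e_2) / ln(e_2/e_1) = ln(9.279e-7/4.779e-5)/ln(4.779e-5/7.531e-4) = ln(0.0194162)/ln(0.0634577) ≈ 1.4295.
Then e_4 ≈ e_3·(e_3/e_2)^p = 9.279e-7·(0.0194162)^1.4295 = 9.279e-7·0.00357216 ≈ 3.315e-09.

3.3e-9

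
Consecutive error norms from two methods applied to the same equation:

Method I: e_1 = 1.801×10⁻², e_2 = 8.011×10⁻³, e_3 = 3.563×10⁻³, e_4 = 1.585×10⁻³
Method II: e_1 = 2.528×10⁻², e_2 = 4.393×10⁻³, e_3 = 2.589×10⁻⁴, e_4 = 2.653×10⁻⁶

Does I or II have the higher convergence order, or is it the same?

Method I: p ≈ ln(1.585×10⁻³/3.563×10⁻³)/ln(3.563×10⁻³/8.011×10⁻³) ≈ 1.00.
Method II: p ≈ ln(2.653×10⁻⁶/2.589×10⁻⁴)/ln(2.589×10⁻⁴/4.393×10⁻³) ≈ 1.62.
Method II has the higher order (≈1.6 vs ≈1.0).

II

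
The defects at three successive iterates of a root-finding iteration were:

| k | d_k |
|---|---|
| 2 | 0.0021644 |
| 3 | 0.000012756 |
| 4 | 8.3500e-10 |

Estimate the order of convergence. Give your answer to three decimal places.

1.877

p ≈ ln(d_4/d_3) / ln(d_3/d_2)
  = ln(8.3500e-10/0.000012756) / ln(0.000012756/0.0021644)
  = ln(6.54594e-05) / ln(0.00589355)
  = -9.634080 / -5.133897 ≈ 1.876563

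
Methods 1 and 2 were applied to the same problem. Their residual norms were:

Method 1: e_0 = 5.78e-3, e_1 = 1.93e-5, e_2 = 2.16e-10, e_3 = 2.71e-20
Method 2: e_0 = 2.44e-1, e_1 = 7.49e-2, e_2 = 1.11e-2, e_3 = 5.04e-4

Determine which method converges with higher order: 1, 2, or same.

1

Method 1: p ≈ ln(2.71e-20/2.16e-10)/ln(2.16e-10/1.93e-5) ≈ 2.00.
Method 2: p ≈ ln(5.04e-4/1.11e-2)/ln(1.11e-2/7.49e-2) ≈ 1.62.
Method 1 has the higher order (≈2.0 vs ≈1.6).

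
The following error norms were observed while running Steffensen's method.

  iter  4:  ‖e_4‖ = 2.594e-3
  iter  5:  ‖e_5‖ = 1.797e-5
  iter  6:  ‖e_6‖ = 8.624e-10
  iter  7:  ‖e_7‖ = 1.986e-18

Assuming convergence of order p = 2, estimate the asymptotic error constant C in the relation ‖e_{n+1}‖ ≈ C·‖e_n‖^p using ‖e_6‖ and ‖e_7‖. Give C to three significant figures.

2.67

C ≈ ‖e_7‖ / ‖e_6‖^2
  = 1.986e-18 / (8.624e-10)^2
  = 1.986e-18 / 7.43734e-19 ≈ 2.6703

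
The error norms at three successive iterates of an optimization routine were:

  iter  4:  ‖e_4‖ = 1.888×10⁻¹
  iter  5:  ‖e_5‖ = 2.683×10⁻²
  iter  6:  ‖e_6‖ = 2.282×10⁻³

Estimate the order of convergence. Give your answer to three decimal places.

1.263

p ≈ ln(‖e_6‖/‖e_5‖) / ln(‖e_5‖/‖e_4‖)
  = ln(2.282×10⁻³/2.683×10⁻²) / ln(2.683×10⁻²/1.888×10⁻¹)
  = ln(0.085054) / ln(0.142108)
  = -2.464469 / -1.951168 ≈ 1.263074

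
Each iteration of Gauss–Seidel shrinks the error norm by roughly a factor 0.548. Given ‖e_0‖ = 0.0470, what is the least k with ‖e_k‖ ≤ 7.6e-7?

After k steps, ‖e_k‖ ≈ 0.0470·0.548^k.
Need 0.548^k ≤ 7.6e-7/0.0470 = 1.61702e-05.
k ≥ ln(1.61702e-05)/ln(0.548) = -11.0323/-0.60148 = 18.342.
Smallest integer k = 19.

19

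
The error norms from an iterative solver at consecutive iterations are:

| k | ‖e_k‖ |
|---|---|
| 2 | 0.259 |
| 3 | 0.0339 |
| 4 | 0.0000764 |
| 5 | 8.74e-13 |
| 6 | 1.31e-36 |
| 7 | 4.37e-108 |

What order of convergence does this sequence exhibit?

3

Consecutive ratios: ‖e_7‖/‖e_6‖ = 4.37e-108/1.31e-36 = 3.33588e-72, ‖e_6‖/‖e_5‖ = 1.31e-36/8.74e-13 = 1.49886e-24.
p ≈ ln(3.33588e-72)/ln(1.49886e-24) = -164.5814/-54.8573 ≈ 3.00.
So the convergence is cubic (order 3).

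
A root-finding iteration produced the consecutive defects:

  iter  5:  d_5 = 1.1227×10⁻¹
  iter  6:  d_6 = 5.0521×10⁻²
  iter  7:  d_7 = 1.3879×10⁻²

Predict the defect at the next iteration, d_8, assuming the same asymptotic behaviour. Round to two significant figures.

1.7e-3

First estimate the order: p ≈ ln(d_7/d_6) / ln(d_6/d_5) = ln(1.3879×10⁻²/5.0521×10⁻²)/ln(5.0521×10⁻²/1.1227×10⁻¹) = ln(0.274717)/ln(0.449996) ≈ 1.6180.
Then d_8 ≈ d_7·(d_7/d_6)^p = 1.3879×10⁻²·(0.274717)^1.6180 = 1.3879×10⁻²·0.123628 ≈ 0.001716.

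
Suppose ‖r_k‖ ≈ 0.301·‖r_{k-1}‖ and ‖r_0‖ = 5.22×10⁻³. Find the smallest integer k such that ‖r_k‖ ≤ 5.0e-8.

After k steps, ‖r_k‖ ≈ 5.22×10⁻³·0.301^k.
Need 0.301^k ≤ 5.0e-8/5.22×10⁻³ = 9.57854e-06.
k ≥ ln(9.57854e-06)/ln(0.301) = -11.5560/-1.20065 = 9.625.
Smallest integer k = 10.

10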